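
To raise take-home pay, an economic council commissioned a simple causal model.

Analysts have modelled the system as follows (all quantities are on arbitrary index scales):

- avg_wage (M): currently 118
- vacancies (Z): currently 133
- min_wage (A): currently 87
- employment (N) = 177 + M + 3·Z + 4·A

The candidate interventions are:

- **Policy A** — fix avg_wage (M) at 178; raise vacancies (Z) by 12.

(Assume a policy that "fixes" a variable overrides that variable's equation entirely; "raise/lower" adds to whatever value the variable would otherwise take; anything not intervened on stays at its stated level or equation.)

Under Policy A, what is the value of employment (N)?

Policy A (M := 178, Z + 12):
  M = 178
  Z = 133 + 12 = 145
  A = 87
  N = 177 + 178 + 3·145 + 4·87 = 1138

1138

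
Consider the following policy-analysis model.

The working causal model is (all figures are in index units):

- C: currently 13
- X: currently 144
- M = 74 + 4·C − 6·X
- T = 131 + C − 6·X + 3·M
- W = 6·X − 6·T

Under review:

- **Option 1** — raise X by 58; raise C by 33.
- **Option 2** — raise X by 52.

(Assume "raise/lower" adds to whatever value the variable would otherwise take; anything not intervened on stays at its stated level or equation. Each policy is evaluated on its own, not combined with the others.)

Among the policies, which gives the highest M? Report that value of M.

Option 1 (X + 58, C + 33):
  C = 13 + 33 = 46
  X = 144 + 58 = 202
  M = 74 + 4·46 − 6·202 = -954
Option 2 (X + 52):
  C = 13
  X = 144 + 52 = 196
  M = 74 + 4·13 − 6·196 = -1050
Comparing — Option 1: M=-954, Option 2: M=-1050. Highest is -954 (Option 1).

-954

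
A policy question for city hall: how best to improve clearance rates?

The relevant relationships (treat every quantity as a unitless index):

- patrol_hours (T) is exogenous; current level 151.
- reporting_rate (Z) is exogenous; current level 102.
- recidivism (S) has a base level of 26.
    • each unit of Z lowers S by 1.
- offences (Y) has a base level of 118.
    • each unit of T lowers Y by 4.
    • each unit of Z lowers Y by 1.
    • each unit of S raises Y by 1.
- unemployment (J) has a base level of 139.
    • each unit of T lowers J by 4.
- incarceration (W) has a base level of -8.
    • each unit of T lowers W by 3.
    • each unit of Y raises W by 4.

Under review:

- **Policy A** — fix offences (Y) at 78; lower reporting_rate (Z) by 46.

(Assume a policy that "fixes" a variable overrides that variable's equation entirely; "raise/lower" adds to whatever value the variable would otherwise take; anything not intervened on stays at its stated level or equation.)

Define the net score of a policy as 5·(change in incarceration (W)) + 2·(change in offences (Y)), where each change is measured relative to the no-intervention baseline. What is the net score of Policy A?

Baseline:
  T = 151
  Z = 102
  S = 26 − 102 = -76
  Y = 118 − 4·151 − 102 + (-76) = -664
  W = -8 − 3·151 + 4·(-664) = -3117
Policy A (Y := 78, Z − 46):
  T = 151
  Z = 102 − 46 = 56
  S = 26 − 56 = -30
  Y = 78
  W = -8 − 3·151 + 4·78 = -149
ΔW = -149 − (-3117) = 2968; ΔY = 78 − (-664) = 742
Score = 5·2968 + 2·742 = 16324

16324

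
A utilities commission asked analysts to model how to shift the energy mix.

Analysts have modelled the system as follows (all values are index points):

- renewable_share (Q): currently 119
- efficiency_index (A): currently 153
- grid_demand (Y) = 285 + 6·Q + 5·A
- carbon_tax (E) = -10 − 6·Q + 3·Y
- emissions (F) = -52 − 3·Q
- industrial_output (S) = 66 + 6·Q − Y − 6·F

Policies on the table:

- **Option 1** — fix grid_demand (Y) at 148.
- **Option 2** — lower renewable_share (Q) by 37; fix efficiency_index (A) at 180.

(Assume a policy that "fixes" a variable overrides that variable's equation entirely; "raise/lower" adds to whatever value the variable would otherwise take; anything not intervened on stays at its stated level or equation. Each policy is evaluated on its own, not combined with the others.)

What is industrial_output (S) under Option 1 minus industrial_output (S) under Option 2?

2417

Option 1 (Y := 148):
  Q = 119
  A = 153
  Y = 148
  F = -52 − 3·119 = -409
  S = 66 + 6·119 − 148 − 6·(-409) = 3086
Option 2 (Q − 37, A := 180):
  Q = 119 − 37 = 82
  A = 180
  Y = 285 + 6·82 + 5·180 = 1677
  F = -52 − 3·82 = -298
  S = 66 + 6·82 − 1677 − 6·(-298) = 669
S: 3086 − 669 = 2417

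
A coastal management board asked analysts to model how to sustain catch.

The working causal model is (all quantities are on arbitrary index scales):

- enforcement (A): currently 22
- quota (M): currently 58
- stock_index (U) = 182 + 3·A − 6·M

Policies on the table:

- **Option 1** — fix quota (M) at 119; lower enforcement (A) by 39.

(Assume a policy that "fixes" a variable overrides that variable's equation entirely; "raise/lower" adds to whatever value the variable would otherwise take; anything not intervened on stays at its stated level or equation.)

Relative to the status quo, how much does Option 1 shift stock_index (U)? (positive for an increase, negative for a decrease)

-483

Baseline:
  A = 22
  M = 58
  U = 182 + 3·22 − 6·58 = -100
Option 1 (M := 119, A − 39):
  A = 22 − 39 = -17
  M = 119
  U = 182 + 3·(-17) − 6·119 = -583
Change in U: -583 − (-100) = -483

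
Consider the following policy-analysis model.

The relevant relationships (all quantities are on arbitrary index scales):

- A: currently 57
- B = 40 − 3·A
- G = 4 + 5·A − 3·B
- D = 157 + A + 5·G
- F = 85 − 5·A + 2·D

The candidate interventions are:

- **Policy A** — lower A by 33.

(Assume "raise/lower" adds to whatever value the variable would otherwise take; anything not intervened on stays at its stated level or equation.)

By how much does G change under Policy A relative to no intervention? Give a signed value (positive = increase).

Baseline:
  A = 57
  B = 40 − 3·57 = -131
  G = 4 + 5·57 − 3·(-131) = 682
Policy A (A − 33):
  A = 57 − 33 = 24
  B = 40 − 3·24 = -32
  G = 4 + 5·24 − 3·(-32) = 220
Change in G: 220 − 682 = -462

-462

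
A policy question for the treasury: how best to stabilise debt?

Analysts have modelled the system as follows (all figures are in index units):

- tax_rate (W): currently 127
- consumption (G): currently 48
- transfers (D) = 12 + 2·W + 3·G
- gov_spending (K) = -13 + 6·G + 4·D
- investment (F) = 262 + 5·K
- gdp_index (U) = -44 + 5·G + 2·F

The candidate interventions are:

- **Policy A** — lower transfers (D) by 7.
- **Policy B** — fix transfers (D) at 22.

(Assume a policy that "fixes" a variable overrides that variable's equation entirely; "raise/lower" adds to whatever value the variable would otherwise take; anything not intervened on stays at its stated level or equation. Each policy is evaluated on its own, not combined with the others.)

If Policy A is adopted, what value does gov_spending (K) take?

Policy A (D − 7):
  W = 127
  G = 48
  D = 12 + 2·127 + 3·48 (−7 from intervention) = 403
  K = -13 + 6·48 + 4·403 = 1887

1887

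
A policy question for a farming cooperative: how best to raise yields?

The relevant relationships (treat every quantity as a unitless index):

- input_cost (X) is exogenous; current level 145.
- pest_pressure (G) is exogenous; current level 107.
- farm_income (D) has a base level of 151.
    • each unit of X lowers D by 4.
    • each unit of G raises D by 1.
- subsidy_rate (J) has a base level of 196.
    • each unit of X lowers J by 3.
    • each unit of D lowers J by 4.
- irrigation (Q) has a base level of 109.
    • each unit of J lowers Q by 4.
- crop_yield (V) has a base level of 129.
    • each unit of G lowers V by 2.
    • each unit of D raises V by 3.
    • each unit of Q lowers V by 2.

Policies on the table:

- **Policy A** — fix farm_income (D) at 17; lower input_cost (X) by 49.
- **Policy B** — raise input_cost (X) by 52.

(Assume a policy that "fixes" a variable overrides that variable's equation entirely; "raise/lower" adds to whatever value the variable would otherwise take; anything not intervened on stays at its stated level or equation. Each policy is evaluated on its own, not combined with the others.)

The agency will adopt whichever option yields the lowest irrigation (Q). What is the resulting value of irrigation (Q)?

-6791

Policy A (D := 17, X − 49):
  X = 145 − 49 = 96
  G = 107
  D = 17
  J = 196 − 3·96 − 4·17 = -160
  Q = 109 − 4·(-160) = 749
Policy B (X + 52):
  X = 145 + 52 = 197
  G = 107
  D = 151 − 4·197 + 107 = -530
  J = 196 − 3·197 − 4·(-530) = 1725
  Q = 109 − 4·1725 = -6791
Comparing — Policy A: Q=749, Policy B: Q=-6791. Lowest is -6791 (Policy B).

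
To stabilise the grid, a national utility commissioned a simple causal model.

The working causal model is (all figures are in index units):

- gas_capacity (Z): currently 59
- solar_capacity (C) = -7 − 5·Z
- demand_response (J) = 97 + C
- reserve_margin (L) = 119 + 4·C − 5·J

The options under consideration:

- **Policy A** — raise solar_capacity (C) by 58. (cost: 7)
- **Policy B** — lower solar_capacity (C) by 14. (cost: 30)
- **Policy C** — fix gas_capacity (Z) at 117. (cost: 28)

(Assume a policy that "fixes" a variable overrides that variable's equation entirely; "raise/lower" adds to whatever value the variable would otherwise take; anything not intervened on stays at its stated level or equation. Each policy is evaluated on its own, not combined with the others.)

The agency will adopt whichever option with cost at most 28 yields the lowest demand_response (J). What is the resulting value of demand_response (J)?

Policy A (C + 58):
  Z = 59
  C = -7 − 5·59 (+58 from intervention) = -244
  J = 97 + (-244) = -147
Policy C (Z := 117):
  Z = 117
  C = -7 − 5·117 = -592
  J = 97 + (-592) = -495
Comparing — Policy A: J=-147, Policy C: J=-495. Lowest is -495 (Policy C).

-495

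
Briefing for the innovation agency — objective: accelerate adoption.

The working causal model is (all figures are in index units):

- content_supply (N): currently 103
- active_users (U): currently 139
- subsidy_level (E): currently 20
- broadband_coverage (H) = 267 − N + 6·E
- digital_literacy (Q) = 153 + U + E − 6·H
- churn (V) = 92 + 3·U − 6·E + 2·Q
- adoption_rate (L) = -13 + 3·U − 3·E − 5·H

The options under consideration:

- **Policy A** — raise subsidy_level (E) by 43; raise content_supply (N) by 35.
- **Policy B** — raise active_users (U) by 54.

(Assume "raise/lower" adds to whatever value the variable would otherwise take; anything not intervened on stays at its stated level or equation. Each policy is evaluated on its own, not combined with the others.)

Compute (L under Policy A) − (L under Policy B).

-1406

Policy A (E + 43, N + 35):
  N = 103 + 35 = 138
  U = 139
  E = 20 + 43 = 63
  H = 267 − 138 + 6·63 = 507
  L = -13 + 3·139 − 3·63 − 5·507 = -2320
Policy B (U + 54):
  N = 103
  U = 139 + 54 = 193
  E = 20
  H = 267 − 103 + 6·20 = 284
  L = -13 + 3·193 − 3·20 − 5·284 = -914
L: -2320 − (-914) = -1406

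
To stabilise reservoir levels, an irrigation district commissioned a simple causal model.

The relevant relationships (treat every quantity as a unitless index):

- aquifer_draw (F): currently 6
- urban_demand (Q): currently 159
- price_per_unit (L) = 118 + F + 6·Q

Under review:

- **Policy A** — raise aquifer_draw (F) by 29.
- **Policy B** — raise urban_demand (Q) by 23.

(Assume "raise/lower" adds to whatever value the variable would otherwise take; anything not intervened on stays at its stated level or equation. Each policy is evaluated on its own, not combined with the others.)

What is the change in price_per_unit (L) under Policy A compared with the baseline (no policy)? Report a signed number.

29

Baseline:
  F = 6
  Q = 159
  L = 118 + 6 + 6·159 = 1078
Policy A (F + 29):
  F = 6 + 29 = 35
  Q = 159
  L = 118 + 35 + 6·159 = 1107
Change in L: 1107 − 1078 = 29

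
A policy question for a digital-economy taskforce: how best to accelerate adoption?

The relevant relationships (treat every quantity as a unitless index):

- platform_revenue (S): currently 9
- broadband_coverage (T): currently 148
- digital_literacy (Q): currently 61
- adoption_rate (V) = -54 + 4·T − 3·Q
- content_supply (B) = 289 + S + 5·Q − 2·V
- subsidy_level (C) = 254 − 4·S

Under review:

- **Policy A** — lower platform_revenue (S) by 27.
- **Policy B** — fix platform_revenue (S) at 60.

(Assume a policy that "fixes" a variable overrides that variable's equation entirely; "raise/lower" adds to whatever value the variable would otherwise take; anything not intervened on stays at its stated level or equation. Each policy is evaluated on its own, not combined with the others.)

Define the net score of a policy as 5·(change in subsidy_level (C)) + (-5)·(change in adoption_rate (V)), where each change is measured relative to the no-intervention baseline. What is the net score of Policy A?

540

Baseline:
  S = 9
  T = 148
  Q = 61
  V = -54 + 4·148 − 3·61 = 355
  C = 254 − 4·9 = 218
Policy A (S − 27):
  S = 9 − 27 = -18
  T = 148
  Q = 61
  V = -54 + 4·148 − 3·61 = 355
  C = 254 − 4·(-18) = 326
ΔC = 326 − 218 = 108; ΔV = 355 − 355 = 0
Score = 5·108 + (-5)·0 = 540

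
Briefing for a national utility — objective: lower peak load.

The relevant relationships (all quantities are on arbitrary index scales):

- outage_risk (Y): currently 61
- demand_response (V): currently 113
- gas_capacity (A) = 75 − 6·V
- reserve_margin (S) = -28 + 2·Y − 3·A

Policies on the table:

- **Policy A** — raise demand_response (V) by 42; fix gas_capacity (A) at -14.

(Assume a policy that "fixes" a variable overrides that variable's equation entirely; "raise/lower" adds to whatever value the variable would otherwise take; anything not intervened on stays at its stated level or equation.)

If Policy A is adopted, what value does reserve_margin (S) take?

136

Policy A (V + 42, A := -14):
  Y = 61
  V = 113 + 42 = 155
  A = -14
  S = -28 + 2·61 − 3·(-14) = 136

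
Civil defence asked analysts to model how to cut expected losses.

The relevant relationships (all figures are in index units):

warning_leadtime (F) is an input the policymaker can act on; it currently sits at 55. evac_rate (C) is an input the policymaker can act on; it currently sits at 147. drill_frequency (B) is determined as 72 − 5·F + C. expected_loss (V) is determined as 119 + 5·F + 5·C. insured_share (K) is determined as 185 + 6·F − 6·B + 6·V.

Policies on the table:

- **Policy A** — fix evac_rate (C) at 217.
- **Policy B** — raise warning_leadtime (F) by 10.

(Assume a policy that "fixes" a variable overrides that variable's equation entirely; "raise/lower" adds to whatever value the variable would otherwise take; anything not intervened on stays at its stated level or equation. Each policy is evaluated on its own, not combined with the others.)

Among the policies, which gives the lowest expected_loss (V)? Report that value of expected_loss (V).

1179

Policy A (C := 217):
  F = 55
  C = 217
  V = 119 + 5·55 + 5·217 = 1479
Policy B (F + 10):
  F = 55 + 10 = 65
  C = 147
  V = 119 + 5·65 + 5·147 = 1179
Comparing — Policy A: V=1479, Policy B: V=1179. Lowest is 1179 (Policy B).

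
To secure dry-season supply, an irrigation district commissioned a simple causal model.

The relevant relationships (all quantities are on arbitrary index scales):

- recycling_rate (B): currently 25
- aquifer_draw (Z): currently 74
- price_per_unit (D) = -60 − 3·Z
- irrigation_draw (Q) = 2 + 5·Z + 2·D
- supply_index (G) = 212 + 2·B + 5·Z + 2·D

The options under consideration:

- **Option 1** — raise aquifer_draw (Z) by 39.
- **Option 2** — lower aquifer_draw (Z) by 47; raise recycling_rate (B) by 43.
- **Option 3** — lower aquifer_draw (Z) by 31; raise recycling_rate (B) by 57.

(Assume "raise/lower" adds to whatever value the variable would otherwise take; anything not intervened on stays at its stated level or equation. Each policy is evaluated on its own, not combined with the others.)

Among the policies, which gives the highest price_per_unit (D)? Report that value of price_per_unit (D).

-141

Option 1 (Z + 39):
  Z = 74 + 39 = 113
  D = -60 − 3·113 = -399
Option 2 (Z − 47, B + 43):
  Z = 74 − 47 = 27
  D = -60 − 3·27 = -141
Option 3 (Z − 31, B + 57):
  Z = 74 − 31 = 43
  D = -60 − 3·43 = -189
Comparing — Option 1: D=-399, Option 2: D=-141, Option 3: D=-189. Highest is -141 (Option 2).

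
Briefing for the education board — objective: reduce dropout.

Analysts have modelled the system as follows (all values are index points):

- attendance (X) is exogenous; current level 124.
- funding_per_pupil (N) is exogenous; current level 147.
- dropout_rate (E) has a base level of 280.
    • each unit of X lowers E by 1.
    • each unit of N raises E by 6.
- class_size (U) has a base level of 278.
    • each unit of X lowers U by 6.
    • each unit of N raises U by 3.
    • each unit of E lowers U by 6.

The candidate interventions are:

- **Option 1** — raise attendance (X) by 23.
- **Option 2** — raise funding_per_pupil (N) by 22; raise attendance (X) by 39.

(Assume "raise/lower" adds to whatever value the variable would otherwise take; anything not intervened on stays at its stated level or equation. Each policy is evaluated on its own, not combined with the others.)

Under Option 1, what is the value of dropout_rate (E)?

1015

Option 1 (X + 23):
  X = 124 + 23 = 147
  N = 147
  E = 280 − 147 + 6·147 = 1015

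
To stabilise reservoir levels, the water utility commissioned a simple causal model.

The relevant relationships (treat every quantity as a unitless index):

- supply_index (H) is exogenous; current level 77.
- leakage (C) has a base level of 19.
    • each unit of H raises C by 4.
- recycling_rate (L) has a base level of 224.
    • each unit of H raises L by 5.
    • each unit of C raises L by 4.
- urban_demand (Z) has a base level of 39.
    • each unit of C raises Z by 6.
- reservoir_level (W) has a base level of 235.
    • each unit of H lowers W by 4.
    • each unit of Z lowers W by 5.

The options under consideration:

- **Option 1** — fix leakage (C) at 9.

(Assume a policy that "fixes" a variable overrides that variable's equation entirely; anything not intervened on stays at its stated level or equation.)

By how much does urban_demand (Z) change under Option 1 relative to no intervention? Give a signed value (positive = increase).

Baseline:
  H = 77
  C = 19 + 4·77 = 327
  Z = 39 + 6·327 = 2001
Option 1 (C := 9):
  H = 77
  C = 9
  Z = 39 + 6·9 = 93
Change in Z: 93 − 2001 = -1908

-1908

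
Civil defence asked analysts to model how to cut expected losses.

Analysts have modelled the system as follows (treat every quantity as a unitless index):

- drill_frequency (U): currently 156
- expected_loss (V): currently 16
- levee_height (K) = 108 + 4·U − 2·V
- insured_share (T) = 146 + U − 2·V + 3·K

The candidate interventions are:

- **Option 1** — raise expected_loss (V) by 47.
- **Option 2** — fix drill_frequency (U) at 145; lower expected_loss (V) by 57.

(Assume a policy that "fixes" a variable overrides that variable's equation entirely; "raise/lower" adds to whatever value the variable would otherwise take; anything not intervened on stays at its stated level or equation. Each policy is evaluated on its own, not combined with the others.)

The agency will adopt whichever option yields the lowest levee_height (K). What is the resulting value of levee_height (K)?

606

Option 1 (V + 47):
  U = 156
  V = 16 + 47 = 63
  K = 108 + 4·156 − 2·63 = 606
Option 2 (U := 145, V − 57):
  U = 145
  V = 16 − 57 = -41
  K = 108 + 4·145 − 2·(-41) = 770
Comparing — Option 1: K=606, Option 2: K=770. Lowest is 606 (Option 1).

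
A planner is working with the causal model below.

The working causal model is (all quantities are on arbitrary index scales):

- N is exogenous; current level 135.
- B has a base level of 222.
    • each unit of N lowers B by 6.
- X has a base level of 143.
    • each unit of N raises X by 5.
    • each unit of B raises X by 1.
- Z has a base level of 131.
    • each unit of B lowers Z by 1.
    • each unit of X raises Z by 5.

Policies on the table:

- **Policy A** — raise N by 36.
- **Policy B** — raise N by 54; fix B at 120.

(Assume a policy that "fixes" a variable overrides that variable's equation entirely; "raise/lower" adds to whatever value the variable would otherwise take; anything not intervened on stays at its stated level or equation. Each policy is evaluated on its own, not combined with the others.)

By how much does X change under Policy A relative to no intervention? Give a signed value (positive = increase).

-36

Baseline:
  N = 135
  B = 222 − 6·135 = -588
  X = 143 + 5·135 + (-588) = 230
Policy A (N + 36):
  N = 135 + 36 = 171
  B = 222 − 6·171 = -804
  X = 143 + 5·171 + (-804) = 194
Change in X: 194 − 230 = -36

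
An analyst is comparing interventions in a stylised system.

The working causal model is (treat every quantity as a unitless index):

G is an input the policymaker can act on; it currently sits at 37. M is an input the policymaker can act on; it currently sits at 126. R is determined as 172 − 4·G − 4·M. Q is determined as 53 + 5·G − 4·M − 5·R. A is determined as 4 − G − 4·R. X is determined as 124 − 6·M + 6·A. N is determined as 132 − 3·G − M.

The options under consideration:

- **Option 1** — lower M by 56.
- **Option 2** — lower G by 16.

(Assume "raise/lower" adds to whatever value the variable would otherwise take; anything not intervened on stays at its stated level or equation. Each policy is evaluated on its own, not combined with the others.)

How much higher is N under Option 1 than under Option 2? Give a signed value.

Option 1 (M − 56):
  G = 37
  M = 126 − 56 = 70
  N = 132 − 3·37 − 70 = -49
Option 2 (G − 16):
  G = 37 − 16 = 21
  M = 126
  N = 132 − 3·21 − 126 = -57
N: -49 − (-57) = 8

8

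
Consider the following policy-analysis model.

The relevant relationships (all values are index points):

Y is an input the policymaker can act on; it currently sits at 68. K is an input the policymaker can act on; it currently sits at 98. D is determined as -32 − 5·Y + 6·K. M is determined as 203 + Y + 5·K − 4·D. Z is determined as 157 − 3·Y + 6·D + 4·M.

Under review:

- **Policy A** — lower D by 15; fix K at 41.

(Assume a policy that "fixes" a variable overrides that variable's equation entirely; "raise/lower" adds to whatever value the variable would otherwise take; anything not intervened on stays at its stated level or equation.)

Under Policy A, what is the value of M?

1040

Policy A (D − 15, K := 41):
  Y = 68
  K = 41
  D = -32 − 5·68 + 6·41 (−15 from intervention) = -141
  M = 203 + 68 + 5·41 − 4·(-141) = 1040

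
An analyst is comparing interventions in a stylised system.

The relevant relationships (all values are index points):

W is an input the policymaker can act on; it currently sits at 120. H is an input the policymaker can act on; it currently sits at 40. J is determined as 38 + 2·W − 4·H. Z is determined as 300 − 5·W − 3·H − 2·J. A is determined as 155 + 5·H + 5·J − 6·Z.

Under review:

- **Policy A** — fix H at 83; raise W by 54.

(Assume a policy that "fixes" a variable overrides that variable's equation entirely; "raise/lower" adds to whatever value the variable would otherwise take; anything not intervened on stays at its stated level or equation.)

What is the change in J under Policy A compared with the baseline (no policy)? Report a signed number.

Baseline:
  W = 120
  H = 40
  J = 38 + 2·120 − 4·40 = 118
Policy A (H := 83, W + 54):
  W = 120 + 54 = 174
  H = 83
  J = 38 + 2·174 − 4·83 = 54
Change in J: 54 − 118 = -64

-64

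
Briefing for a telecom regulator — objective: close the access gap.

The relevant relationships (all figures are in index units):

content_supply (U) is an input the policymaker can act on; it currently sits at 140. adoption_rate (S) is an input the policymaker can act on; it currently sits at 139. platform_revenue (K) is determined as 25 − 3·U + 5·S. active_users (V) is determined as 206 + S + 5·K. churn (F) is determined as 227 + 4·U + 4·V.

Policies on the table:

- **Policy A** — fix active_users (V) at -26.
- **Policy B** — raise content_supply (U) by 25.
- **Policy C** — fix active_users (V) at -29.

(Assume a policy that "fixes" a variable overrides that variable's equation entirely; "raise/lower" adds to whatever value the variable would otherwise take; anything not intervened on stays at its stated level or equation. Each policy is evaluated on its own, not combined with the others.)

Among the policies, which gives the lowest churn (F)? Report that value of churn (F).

Policy A (V := -26):
  U = 140
  S = 139
  K = 25 − 3·140 + 5·139 = 300
  V = -26
  F = 227 + 4·140 + 4·(-26) = 683
Policy B (U + 25):
  U = 140 + 25 = 165
  S = 139
  K = 25 − 3·165 + 5·139 = 225
  V = 206 + 139 + 5·225 = 1470
  F = 227 + 4·165 + 4·1470 = 6767
Policy C (V := -29):
  U = 140
  S = 139
  K = 25 − 3·140 + 5·139 = 300
  V = -29
  F = 227 + 4·140 + 4·(-29) = 671
Comparing — Policy A: F=683, Policy B: F=6767, Policy C: F=671. Lowest is 671 (Policy C).

671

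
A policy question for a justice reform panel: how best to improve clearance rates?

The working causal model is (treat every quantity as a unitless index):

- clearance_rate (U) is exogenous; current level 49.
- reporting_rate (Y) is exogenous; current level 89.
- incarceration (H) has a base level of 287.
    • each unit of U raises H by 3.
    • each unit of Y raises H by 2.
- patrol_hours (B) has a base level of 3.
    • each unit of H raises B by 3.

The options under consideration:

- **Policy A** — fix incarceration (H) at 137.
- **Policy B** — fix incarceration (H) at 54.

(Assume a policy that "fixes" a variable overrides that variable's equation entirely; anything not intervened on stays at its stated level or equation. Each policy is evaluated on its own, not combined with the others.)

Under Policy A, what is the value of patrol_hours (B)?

Policy A (H := 137):
  U = 49
  Y = 89
  H = 137
  B = 3 + 3·137 = 414

414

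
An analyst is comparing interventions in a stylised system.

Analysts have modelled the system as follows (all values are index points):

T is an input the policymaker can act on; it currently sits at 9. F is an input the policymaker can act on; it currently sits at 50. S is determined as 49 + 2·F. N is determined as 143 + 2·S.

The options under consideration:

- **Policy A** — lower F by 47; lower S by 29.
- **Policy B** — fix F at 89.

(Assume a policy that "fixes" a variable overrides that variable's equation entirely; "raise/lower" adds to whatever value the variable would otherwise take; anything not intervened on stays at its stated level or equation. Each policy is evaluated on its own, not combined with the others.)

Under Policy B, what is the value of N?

Policy B (F := 89):
  F = 89
  S = 49 + 2·89 = 227
  N = 143 + 2·227 = 597

597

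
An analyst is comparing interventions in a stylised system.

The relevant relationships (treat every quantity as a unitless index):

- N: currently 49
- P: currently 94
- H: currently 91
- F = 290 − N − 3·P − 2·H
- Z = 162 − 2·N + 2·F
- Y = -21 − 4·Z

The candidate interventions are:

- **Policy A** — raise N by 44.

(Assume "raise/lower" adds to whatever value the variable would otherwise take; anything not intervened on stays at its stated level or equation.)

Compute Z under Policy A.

-558

Policy A (N + 44):
  N = 49 + 44 = 93
  P = 94
  H = 91
  F = 290 − 93 − 3·94 − 2·91 = -267
  Z = 162 − 2·93 + 2·(-267) = -558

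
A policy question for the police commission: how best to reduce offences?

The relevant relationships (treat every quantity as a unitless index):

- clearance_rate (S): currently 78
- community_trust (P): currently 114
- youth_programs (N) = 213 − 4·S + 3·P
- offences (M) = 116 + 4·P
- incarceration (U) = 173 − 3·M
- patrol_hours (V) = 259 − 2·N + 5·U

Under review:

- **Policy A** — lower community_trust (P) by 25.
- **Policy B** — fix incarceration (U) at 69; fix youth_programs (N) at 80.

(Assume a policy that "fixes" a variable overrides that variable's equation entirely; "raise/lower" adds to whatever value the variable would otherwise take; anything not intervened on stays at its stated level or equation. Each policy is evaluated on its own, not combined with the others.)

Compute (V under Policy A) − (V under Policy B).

-6736

Policy A (P − 25):
  S = 78
  P = 114 − 25 = 89
  N = 213 − 4·78 + 3·89 = 168
  M = 116 + 4·89 = 472
  U = 173 − 3·472 = -1243
  V = 259 − 2·168 + 5·(-1243) = -6292
Policy B (U := 69, N := 80):
  S = 78
  P = 114
  N = 80
  M = 116 + 4·114 = 572
  U = 69
  V = 259 − 2·80 + 5·69 = 444
V: -6292 − 444 = -6736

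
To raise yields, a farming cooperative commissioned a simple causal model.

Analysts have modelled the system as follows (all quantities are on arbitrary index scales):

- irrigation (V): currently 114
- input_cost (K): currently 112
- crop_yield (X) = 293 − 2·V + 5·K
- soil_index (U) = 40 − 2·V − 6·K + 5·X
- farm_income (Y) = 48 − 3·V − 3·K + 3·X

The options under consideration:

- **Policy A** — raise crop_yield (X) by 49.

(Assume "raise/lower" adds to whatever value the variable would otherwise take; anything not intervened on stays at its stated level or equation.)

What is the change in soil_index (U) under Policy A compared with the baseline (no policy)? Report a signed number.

245

Baseline:
  V = 114
  K = 112
  X = 293 − 2·114 + 5·112 = 625
  U = 40 − 2·114 − 6·112 + 5·625 = 2265
Policy A (X + 49):
  V = 114
  K = 112
  X = 293 − 2·114 + 5·112 (+49 from intervention) = 674
  U = 40 − 2·114 − 6·112 + 5·674 = 2510
Change in U: 2510 − 2265 = 245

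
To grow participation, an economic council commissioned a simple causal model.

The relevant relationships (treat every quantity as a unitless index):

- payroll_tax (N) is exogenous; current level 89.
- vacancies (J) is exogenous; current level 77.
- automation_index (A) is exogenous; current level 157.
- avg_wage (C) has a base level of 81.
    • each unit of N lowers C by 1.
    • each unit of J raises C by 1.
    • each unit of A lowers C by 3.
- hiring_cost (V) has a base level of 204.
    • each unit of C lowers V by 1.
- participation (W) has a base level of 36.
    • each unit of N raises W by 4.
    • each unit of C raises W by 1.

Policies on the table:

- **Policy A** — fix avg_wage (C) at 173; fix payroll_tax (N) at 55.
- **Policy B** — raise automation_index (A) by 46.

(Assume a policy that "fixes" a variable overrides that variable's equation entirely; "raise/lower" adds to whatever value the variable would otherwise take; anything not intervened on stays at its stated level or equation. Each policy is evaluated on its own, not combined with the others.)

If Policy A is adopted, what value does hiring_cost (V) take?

Policy A (C := 173, N := 55):
  N = 55
  J = 77
  A = 157
  C = 173
  V = 204 − 173 = 31

31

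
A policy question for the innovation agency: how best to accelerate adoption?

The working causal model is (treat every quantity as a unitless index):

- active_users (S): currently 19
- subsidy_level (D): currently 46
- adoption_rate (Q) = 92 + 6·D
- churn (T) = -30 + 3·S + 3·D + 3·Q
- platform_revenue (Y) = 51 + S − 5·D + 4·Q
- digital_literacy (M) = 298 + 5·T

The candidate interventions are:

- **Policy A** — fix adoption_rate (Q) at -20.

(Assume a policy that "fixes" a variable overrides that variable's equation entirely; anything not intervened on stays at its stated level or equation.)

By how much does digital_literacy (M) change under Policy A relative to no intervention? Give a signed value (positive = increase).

-5820

Baseline:
  S = 19
  D = 46
  Q = 92 + 6·46 = 368
  T = -30 + 3·19 + 3·46 + 3·368 = 1269
  M = 298 + 5·1269 = 6643
Policy A (Q := -20):
  S = 19
  D = 46
  Q = -20
  T = -30 + 3·19 + 3·46 + 3·(-20) = 105
  M = 298 + 5·105 = 823
Change in M: 823 − 6643 = -5820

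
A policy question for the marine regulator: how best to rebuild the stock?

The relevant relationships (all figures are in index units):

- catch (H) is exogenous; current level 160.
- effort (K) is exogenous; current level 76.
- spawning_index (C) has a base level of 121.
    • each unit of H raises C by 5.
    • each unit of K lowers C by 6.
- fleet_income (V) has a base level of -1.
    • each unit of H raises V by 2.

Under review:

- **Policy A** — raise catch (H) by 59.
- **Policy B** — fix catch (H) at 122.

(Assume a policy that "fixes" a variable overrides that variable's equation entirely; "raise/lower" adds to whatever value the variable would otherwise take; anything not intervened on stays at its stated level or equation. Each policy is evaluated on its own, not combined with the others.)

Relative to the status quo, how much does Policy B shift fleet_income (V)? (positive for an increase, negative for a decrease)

-76

Baseline:
  H = 160
  V = -1 + 2·160 = 319
Policy B (H := 122):
  H = 122
  V = -1 + 2·122 = 243
Change in V: 243 − 319 = -76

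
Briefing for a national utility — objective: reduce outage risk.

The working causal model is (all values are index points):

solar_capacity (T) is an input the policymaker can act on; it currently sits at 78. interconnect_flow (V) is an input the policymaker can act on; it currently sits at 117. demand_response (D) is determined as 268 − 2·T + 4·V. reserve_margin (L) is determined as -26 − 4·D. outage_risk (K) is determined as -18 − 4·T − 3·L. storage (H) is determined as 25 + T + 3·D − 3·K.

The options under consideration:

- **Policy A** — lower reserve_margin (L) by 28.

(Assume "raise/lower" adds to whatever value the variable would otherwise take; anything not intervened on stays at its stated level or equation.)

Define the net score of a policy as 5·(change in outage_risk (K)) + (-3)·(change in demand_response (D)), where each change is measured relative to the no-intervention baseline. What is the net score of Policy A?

Baseline:
  T = 78
  V = 117
  D = 268 − 2·78 + 4·117 = 580
  L = -26 − 4·580 = -2346
  K = -18 − 4·78 − 3·(-2346) = 6708
Policy A (L − 28):
  T = 78
  V = 117
  D = 268 − 2·78 + 4·117 = 580
  L = -26 − 4·580 (−28 from intervention) = -2374
  K = -18 − 4·78 − 3·(-2374) = 6792
ΔK = 6792 − 6708 = 84; ΔD = 580 − 580 = 0
Score = 5·84 + (-3)·0 = 420

420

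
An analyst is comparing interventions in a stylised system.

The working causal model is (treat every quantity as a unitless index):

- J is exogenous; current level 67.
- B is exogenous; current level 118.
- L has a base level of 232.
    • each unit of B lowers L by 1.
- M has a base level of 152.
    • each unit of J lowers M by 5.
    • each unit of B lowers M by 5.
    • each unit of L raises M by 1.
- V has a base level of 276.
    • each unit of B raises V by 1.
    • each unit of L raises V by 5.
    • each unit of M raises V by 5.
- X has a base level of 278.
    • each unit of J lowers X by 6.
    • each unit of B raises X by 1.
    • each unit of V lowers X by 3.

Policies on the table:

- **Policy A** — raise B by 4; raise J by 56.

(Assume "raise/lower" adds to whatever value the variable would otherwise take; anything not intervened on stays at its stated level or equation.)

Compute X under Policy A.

Policy A (B + 4, J + 56):
  J = 67 + 56 = 123
  B = 118 + 4 = 122
  L = 232 − 122 = 110
  M = 152 − 5·123 − 5·122 + 110 = -963
  V = 276 + 122 + 5·110 + 5·(-963) = -3867
  X = 278 − 6·123 + 122 − 3·(-3867) = 11263

11263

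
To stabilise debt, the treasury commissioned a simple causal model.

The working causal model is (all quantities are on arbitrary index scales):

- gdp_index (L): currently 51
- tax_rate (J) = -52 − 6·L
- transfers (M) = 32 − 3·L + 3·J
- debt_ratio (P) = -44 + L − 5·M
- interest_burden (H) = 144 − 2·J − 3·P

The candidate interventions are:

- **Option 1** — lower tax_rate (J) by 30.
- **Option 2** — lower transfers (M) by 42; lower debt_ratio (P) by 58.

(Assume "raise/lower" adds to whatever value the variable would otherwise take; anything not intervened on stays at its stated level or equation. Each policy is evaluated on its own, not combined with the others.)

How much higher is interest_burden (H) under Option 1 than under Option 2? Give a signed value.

-834

Option 1 (J − 30):
  L = 51
  J = -52 − 6·51 (−30 from intervention) = -388
  M = 32 − 3·51 + 3·(-388) = -1285
  P = -44 + 51 − 5·(-1285) = 6432
  H = 144 − 2·(-388) − 3·6432 = -18376
Option 2 (M − 42, P − 58):
  L = 51
  J = -52 − 6·51 = -358
  M = 32 − 3·51 + 3·(-358) (−42 from intervention) = -1237
  P = -44 + 51 − 5·(-1237) (−58 from intervention) = 6134
  H = 144 − 2·(-358) − 3·6134 = -17542
H: -18376 − (-17542) = -834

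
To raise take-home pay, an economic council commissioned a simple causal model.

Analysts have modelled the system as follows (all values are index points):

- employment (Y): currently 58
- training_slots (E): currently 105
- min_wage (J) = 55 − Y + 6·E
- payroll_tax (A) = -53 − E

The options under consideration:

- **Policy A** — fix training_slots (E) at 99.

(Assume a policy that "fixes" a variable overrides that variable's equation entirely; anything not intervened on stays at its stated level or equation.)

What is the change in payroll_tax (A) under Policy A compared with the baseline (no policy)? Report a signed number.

Baseline:
  E = 105
  A = -53 − 105 = -158
Policy A (E := 99):
  E = 99
  A = -53 − 99 = -152
Change in A: -152 − (-158) = 6

6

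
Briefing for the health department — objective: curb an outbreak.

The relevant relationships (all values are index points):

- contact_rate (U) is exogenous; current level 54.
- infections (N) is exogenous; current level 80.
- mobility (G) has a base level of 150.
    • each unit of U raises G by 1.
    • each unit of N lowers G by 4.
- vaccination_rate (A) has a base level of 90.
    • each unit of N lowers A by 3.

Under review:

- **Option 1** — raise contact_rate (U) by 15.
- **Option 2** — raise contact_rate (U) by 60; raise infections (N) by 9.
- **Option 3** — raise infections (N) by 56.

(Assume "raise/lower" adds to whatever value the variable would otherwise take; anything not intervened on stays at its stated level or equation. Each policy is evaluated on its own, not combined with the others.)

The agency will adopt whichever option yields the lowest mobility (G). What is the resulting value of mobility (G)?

-340

Option 1 (U + 15):
  U = 54 + 15 = 69
  N = 80
  G = 150 + 69 − 4·80 = -101
Option 2 (U + 60, N + 9):
  U = 54 + 60 = 114
  N = 80 + 9 = 89
  G = 150 + 114 − 4·89 = -92
Option 3 (N + 56):
  U = 54
  N = 80 + 56 = 136
  G = 150 + 54 − 4·136 = -340
Comparing — Option 1: G=-101, Option 2: G=-92, Option 3: G=-340. Lowest is -340 (Option 3).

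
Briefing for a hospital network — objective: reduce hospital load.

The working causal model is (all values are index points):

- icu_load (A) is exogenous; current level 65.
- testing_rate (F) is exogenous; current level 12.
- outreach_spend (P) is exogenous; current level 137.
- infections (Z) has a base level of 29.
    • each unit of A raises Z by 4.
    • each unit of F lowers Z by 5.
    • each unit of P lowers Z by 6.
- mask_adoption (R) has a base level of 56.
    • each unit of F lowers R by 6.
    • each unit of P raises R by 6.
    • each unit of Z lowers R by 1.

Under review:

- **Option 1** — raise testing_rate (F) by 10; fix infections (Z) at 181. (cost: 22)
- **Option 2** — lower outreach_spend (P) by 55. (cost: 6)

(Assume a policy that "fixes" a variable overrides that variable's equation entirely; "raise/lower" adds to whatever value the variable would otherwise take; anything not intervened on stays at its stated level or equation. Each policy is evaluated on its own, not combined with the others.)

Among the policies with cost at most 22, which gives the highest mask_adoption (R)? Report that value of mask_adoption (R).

Option 1 (F + 10, Z := 181):
  A = 65
  F = 12 + 10 = 22
  P = 137
  Z = 181
  R = 56 − 6·22 + 6·137 − 181 = 565
Option 2 (P − 55):
  A = 65
  F = 12
  P = 137 − 55 = 82
  Z = 29 + 4·65 − 5·12 − 6·82 = -263
  R = 56 − 6·12 + 6·82 − (-263) = 739
Comparing — Option 1: R=565, Option 2: R=739. Highest is 739 (Option 2).

739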